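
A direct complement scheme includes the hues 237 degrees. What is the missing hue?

The complement sits 180° across the wheel.
The full set through 237° is {57°, 237°}.
Given {237°}, the missing hue is 57°.

57°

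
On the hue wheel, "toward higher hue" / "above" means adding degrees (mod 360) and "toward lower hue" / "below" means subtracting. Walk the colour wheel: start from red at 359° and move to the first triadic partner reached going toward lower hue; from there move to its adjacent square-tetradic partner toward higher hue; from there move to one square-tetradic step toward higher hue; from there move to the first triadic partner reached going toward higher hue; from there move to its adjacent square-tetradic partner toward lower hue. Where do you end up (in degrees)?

89°

359 − 120 = 239°   (triadic ↓)
239 + 90 = 329°   (square ↑)
329 + 90 = 419 → 419 − 360 = 59°   (square ↑)
59 + 120 = 179°   (triadic ↑)
179 − 90 = 89°   (square ↓)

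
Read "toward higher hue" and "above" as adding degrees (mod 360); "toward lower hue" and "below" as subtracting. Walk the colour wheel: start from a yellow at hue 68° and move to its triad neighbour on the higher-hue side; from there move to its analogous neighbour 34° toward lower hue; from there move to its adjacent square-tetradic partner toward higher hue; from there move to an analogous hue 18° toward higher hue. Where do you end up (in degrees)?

68 + 120 = 188°   (triadic ↑)
188 − 34 = 154°   (analog 34° ↓)
154 + 90 = 244°   (square ↑)
244 + 18 = 262°   (analog 18° ↑)

262°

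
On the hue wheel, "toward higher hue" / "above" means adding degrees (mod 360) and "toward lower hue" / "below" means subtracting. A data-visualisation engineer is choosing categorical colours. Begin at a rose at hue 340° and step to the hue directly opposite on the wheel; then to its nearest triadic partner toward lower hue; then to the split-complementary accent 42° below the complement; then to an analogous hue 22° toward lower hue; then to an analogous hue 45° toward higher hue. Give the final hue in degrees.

+180° (complement): 340 + 180 = 520 → 520 − 360 = 160°
−120° (triadic ↓): 160 − 120 = 40°
+138° (split-comp 42° ↓): 40 + 138 = 178°
−22° (analog 22° ↓): 178 − 22 = 156°
+45° (analog 45° ↑): 156 + 45 = 201°

201°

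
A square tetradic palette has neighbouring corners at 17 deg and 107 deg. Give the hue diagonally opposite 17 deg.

197°

A square tetradic scheme places four hues 90° apart; opposite corners are 180° apart.
17 + 180 = 197°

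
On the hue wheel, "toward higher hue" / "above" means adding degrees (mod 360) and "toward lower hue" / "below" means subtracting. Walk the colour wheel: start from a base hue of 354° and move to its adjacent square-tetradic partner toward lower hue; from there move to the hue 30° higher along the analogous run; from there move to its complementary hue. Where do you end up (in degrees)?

114°

−90° (square ↓): 354 − 90 = 264°
+30° (analog 30° ↑): 264 + 30 = 294°
+180° (complement): 294 + 180 = 474 → 474 − 360 = 114°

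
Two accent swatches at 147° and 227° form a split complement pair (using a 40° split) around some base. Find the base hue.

The accents sit 40° either side of the complement, so the complement is their short-arc midpoint on the wheel.
Short-arc midpoint of 147° and 227°: 187°.
Base is 180° from the complement: 187 − 180 = 7°

7°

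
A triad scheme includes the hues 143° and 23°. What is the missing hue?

263°

A triad places three hues 120° apart.
The full set through 23° is {23°, 143°, 263°}.
Given {23°, 143°}, the missing hue is 263°.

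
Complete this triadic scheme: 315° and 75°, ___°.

195°

A triad places three hues 120° apart.
The full set through 75° is {75°, 195°, 315°}.
Given {75°, 315°}, the missing hue is 195°.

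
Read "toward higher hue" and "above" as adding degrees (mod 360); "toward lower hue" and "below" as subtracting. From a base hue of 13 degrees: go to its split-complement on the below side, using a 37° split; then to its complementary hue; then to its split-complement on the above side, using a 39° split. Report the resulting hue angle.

195°

13 + 143 = 156°   (split-comp 37° ↓)
156 + 180 = 336°   (complement)
336 + 219 = 555 → 555 − 360 = 195°   (split-comp 39° ↑)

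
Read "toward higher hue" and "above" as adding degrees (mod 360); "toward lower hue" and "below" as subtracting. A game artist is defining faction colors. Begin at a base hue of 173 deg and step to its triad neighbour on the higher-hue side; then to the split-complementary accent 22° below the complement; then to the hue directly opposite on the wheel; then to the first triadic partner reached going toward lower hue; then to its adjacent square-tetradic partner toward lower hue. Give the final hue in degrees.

173 + 120 = 293°   (triadic ↑)
293 + 158 = 451 → 451 − 360 = 91°   (split-comp 22° ↓)
91 + 180 = 271°   (complement)
271 − 120 = 151°   (triadic ↓)
151 − 90 = 61°   (square ↓)

61°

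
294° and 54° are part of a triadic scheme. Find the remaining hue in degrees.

174°

A triad places three hues 120° apart.
The full set through 54° is {54°, 174°, 294°}.
Given {54°, 294°}, the missing hue is 174°.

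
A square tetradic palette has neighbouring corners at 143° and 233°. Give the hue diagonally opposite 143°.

A square tetradic scheme places four hues 90° apart; opposite corners are 180° apart.
143 + 180 = 323°

323°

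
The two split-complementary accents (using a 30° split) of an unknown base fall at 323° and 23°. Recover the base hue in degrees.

173°

The accents sit 30° either side of the complement, so the complement is their short-arc midpoint on the wheel.
Short-arc midpoint of 323° and 23°: 353°.
Base is 180° from the complement: 353 − 180 = 173°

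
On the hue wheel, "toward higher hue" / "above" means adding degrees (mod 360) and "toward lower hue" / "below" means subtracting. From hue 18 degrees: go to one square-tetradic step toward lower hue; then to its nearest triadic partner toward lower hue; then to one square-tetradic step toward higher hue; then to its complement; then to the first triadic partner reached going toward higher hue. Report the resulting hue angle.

198°

18 − 90 = -72 → -72 + 360 = 288°   (square ↓)
288 − 120 = 168°   (triadic ↓)
168 + 90 = 258°   (square ↑)
258 + 180 = 438 → 438 − 360 = 78°   (complement)
78 + 120 = 198°   (triadic ↑)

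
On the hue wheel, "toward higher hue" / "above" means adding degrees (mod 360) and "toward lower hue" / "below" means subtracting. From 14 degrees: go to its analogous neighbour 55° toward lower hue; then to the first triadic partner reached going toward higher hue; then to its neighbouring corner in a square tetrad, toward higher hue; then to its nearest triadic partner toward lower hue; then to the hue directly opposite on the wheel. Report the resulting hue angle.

229°

−55° (analog 55° ↓): 14 − 55 = -41 → -41 + 360 = 319°
+120° (triadic ↑): 319 + 120 = 439 → 439 − 360 = 79°
+90° (square ↑): 79 + 90 = 169°
−120° (triadic ↓): 169 − 120 = 49°
+180° (complement): 49 + 180 = 229°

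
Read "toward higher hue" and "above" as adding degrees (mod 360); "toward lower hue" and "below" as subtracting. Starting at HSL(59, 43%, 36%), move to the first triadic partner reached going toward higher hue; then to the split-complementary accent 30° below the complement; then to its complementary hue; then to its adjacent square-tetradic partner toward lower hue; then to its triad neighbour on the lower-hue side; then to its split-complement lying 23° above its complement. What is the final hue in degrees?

59 + 120 = 179°   (triadic ↑)
179 + 150 = 329°   (split-comp 30° ↓)
329 + 180 = 509 → 509 − 360 = 149°   (complement)
149 − 90 = 59°   (square ↓)
59 − 120 = -61 → -61 + 360 = 299°   (triadic ↓)
299 + 203 = 502 → 502 − 360 = 142°   (split-comp 23° ↑)

142°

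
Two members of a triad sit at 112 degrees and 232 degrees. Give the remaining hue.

352°

A triad spaces three hues 120° apart.
The full set is {112°, 232°, 352°}.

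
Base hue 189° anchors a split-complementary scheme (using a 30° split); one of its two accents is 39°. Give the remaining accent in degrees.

Split-complementary hues sit 30° either side of the complement.
Complement of the base 189°: 189 + 180 = 369 → 369 − 360 = 9°
The given accent 39° is 30° one side of 9°; the other accent sits 30° the other side: 9 − 30 = -21 → -21 + 360 = 339°

339°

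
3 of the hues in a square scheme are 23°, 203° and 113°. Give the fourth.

A square tetradic scheme places four hues every 90°.
The full set through 23° is {23°, 113°, 203°, 293°}.
Given {23°, 113°, 203°}, the missing hue is 293°.

293°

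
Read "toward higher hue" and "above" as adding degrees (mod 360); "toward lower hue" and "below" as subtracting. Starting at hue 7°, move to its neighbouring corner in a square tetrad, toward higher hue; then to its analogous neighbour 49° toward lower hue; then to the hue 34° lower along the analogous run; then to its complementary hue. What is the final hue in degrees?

194°

7 + 90 = 97°   (square ↑)
97 − 49 = 48°   (analog 49° ↓)
48 − 34 = 14°   (analog 34° ↓)
14 + 180 = 194°   (complement)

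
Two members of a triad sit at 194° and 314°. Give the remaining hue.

A triad spaces three hues 120° apart.
The full set is {74°, 194°, 314°}.

74°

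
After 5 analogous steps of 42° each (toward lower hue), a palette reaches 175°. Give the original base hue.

25°

5 steps of 42° (toward lower hue) give a net shift of −210°.
Start = end − shift: 175 + 210 = 385 → 385 − 360 = 25°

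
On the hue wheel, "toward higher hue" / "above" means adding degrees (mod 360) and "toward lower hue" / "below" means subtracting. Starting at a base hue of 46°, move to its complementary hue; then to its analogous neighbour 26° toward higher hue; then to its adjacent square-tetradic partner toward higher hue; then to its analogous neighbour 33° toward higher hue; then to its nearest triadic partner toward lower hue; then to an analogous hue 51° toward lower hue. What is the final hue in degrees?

204°

46 + 180 = 226°   (complement)
226 + 26 = 252°   (analog 26° ↑)
252 + 90 = 342°   (square ↑)
342 + 33 = 375 → 375 − 360 = 15°   (analog 33° ↑)
15 − 120 = -105 → -105 + 360 = 255°   (triadic ↓)
255 − 51 = 204°   (analog 51° ↓)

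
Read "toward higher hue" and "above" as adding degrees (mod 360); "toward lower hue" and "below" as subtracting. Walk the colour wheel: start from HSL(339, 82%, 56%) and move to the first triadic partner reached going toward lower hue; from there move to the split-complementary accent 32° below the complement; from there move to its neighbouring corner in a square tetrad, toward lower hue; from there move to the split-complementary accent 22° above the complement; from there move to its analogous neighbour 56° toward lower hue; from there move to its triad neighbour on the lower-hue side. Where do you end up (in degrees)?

339 − 120 = 219°   (triadic ↓)
219 + 148 = 367 → 367 − 360 = 7°   (split-comp 32° ↓)
7 − 90 = -83 → -83 + 360 = 277°   (square ↓)
277 + 202 = 479 → 479 − 360 = 119°   (split-comp 22° ↑)
119 − 56 = 63°   (analog 56° ↓)
63 − 120 = -57 → -57 + 360 = 303°   (triadic ↓)

303°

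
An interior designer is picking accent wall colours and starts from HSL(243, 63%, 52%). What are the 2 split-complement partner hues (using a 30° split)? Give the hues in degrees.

33° and 93°

Complement of 243°: 243 + 180 = 423 → 423 − 360 = 63°
63 − 30 = 33°
63 + 30 = 93°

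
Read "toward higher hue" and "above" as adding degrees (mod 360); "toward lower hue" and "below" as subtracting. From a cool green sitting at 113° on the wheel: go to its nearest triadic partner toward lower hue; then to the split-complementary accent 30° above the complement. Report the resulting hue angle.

−120° (triadic ↓): 113 − 120 = -7 → -7 + 360 = 353°
+210° (split-comp 30° ↑): 353 + 210 = 563 → 563 − 360 = 203°

203°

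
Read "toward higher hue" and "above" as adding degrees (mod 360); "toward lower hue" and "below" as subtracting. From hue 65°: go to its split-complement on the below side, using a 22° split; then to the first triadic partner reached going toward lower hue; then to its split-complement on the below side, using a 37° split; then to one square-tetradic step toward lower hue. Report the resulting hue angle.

156°

65 + 158 = 223°   (split-comp 22° ↓)
223 − 120 = 103°   (triadic ↓)
103 + 143 = 246°   (split-comp 37° ↓)
246 − 90 = 156°   (square ↓)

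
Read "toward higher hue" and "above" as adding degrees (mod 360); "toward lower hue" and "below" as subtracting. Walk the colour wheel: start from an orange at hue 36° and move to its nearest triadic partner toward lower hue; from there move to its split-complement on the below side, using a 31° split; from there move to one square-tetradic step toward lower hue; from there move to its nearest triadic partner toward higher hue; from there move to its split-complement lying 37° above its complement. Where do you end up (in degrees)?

312°

triadic ↓ −120°: 36 − 120 = -84 → -84 + 360 = 276°
split-comp 31° ↓ +149°: 276 + 149 = 425 → 425 − 360 = 65°
square ↓ −90°: 65 − 90 = -25 → -25 + 360 = 335°
triadic ↑ +120°: 335 + 120 = 455 → 455 − 360 = 95°
split-comp 37° ↑ +217°: 95 + 217 = 312°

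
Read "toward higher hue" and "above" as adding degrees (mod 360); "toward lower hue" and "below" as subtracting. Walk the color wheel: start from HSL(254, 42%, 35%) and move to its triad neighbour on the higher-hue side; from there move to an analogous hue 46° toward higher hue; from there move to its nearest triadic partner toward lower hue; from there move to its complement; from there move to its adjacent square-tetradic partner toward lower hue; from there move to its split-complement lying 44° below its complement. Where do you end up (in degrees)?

+120° (triadic ↑): 254 + 120 = 374 → 374 − 360 = 14°
+46° (analog 46° ↑): 14 + 46 = 60°
−120° (triadic ↓): 60 − 120 = -60 → -60 + 360 = 300°
+180° (complement): 300 + 180 = 480 → 480 − 360 = 120°
−90° (square ↓): 120 − 90 = 30°
+136° (split-comp 44° ↓): 30 + 136 = 166°

166°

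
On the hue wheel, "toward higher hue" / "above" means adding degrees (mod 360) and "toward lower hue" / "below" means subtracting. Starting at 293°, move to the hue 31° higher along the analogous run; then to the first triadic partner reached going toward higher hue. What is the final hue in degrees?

analog 31° ↑ +31°: 293 + 31 = 324°
triadic ↑ +120°: 324 + 120 = 444 → 444 − 360 = 84°

84°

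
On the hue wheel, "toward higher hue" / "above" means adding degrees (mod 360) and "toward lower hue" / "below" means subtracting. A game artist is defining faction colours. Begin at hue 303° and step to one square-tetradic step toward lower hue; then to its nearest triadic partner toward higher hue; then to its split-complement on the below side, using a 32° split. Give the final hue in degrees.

121°

square ↓ −90°: 303 − 90 = 213°
triadic ↑ +120°: 213 + 120 = 333°
split-comp 32° ↓ +148°: 333 + 148 = 481 → 481 − 360 = 121°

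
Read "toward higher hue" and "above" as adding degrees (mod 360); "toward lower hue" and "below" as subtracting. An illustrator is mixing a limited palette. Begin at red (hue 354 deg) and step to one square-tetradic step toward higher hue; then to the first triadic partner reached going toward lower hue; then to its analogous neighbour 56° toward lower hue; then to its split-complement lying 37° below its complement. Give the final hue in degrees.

51°

+90° (square ↑): 354 + 90 = 444 → 444 − 360 = 84°
−120° (triadic ↓): 84 − 120 = -36 → -36 + 360 = 324°
−56° (analog 56° ↓): 324 − 56 = 268°
+143° (split-comp 37° ↓): 268 + 143 = 411 → 411 − 360 = 51°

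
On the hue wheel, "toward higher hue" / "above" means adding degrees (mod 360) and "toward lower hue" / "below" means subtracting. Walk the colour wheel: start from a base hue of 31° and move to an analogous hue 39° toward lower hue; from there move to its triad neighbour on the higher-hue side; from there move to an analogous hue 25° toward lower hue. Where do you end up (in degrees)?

87°

31 − 39 = -8 → -8 + 360 = 352°   (analog 39° ↓)
352 + 120 = 472 → 472 − 360 = 112°   (triadic ↑)
112 − 25 = 87°   (analog 25° ↓)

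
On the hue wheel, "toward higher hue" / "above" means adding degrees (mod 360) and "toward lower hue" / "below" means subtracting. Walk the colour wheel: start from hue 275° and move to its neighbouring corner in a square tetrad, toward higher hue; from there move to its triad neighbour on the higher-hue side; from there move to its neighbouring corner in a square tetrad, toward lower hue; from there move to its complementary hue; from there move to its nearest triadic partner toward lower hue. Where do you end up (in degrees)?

275 + 90 = 365 → 365 − 360 = 5°   (square ↑)
5 + 120 = 125°   (triadic ↑)
125 − 90 = 35°   (square ↓)
35 + 180 = 215°   (complement)
215 − 120 = 95°   (triadic ↓)

95°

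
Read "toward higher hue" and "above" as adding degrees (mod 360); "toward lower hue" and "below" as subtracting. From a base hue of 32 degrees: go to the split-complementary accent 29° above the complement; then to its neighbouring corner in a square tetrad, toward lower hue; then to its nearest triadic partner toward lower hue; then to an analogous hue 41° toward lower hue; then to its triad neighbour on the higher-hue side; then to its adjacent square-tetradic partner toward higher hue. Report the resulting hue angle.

split-comp 29° ↑ +209°: 32 + 209 = 241°
square ↓ −90°: 241 − 90 = 151°
triadic ↓ −120°: 151 − 120 = 31°
analog 41° ↓ −41°: 31 − 41 = -10 → -10 + 360 = 350°
triadic ↑ +120°: 350 + 120 = 470 → 470 − 360 = 110°
square ↑ +90°: 110 + 90 = 200°

200°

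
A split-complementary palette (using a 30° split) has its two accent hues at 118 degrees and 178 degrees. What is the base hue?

328°

The accents sit 30° either side of the complement, so the complement is their short-arc midpoint on the wheel.
Short-arc midpoint of 118° and 178°: 148°.
Base is 180° from the complement: 148 − 180 = -32 → -32 + 360 = 328°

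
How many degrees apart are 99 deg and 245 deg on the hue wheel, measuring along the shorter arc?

|99 − 245| = 146.
146 ≤ 180, so the shorter arc is 146°.

146°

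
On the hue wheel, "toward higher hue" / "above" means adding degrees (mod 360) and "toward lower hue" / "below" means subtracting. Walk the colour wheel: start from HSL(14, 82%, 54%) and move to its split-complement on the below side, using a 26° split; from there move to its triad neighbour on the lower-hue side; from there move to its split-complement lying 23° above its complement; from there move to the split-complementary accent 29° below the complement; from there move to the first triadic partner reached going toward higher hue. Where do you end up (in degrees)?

14 + 154 = 168°   (split-comp 26° ↓)
168 − 120 = 48°   (triadic ↓)
48 + 203 = 251°   (split-comp 23° ↑)
251 + 151 = 402 → 402 − 360 = 42°   (split-comp 29° ↓)
42 + 120 = 162°   (triadic ↑)

162°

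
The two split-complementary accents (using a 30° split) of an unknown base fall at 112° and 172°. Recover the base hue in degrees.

The accents sit 30° either side of the complement, so the complement is their short-arc midpoint on the wheel.
Short-arc midpoint of 112° and 172°: 142°.
Base is 180° from the complement: 142 − 180 = -38 → -38 + 360 = 322°

322°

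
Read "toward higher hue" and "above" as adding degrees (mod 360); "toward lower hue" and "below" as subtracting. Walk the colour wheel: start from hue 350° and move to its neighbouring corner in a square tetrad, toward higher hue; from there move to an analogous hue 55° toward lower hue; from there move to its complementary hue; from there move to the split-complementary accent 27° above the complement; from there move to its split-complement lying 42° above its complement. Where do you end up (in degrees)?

274°

+90° (square ↑): 350 + 90 = 440 → 440 − 360 = 80°
−55° (analog 55° ↓): 80 − 55 = 25°
+180° (complement): 25 + 180 = 205°
+207° (split-comp 27° ↑): 205 + 207 = 412 → 412 − 360 = 52°
+222° (split-comp 42° ↑): 52 + 222 = 274°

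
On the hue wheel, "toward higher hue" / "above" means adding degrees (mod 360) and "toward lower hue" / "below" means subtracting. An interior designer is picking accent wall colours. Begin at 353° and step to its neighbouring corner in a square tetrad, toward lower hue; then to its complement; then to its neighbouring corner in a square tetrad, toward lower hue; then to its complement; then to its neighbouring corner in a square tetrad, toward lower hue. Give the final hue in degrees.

83°

−90° (square ↓): 353 − 90 = 263°
+180° (complement): 263 + 180 = 443 → 443 − 360 = 83°
−90° (square ↓): 83 − 90 = -7 → -7 + 360 = 353°
+180° (complement): 353 + 180 = 533 → 533 − 360 = 173°
−90° (square ↓): 173 − 90 = 83°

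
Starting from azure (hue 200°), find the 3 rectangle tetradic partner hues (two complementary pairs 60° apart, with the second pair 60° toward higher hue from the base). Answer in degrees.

260°, 20°, and 80°

A rectangular tetradic uses two complementary pairs 60° apart: offsets 0°, 60°, 180°, 240°.
200 + 60 = 260°
200 + 180 = 380 → 380 − 360 = 20°
200 + 240 = 440 → 440 − 360 = 80°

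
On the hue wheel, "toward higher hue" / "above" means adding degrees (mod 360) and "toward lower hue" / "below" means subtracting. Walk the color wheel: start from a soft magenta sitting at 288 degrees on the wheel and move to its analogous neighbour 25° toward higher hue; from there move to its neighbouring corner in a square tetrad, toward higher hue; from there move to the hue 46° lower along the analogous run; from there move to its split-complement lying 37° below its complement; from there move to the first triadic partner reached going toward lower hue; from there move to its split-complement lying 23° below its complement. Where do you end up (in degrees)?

177°

288 + 25 = 313°   (analog 25° ↑)
313 + 90 = 403 → 403 − 360 = 43°   (square ↑)
43 − 46 = -3 → -3 + 360 = 357°   (analog 46° ↓)
357 + 143 = 500 → 500 − 360 = 140°   (split-comp 37° ↓)
140 − 120 = 20°   (triadic ↓)
20 + 157 = 177°   (split-comp 23° ↓)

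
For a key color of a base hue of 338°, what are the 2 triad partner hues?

98° and 218°

A triad places three hues 120° apart.
338 + 120 = 458 → 458 − 360 = 98°
338 + 240 = 578 → 578 − 360 = 218°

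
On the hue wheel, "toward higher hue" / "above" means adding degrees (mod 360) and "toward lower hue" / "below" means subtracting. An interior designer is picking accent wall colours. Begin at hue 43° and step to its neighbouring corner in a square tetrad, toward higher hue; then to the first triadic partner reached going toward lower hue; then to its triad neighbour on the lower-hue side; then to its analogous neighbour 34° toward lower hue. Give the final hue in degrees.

219°

square ↑ +90°: 43 + 90 = 133°
triadic ↓ −120°: 133 − 120 = 13°
triadic ↓ −120°: 13 − 120 = -107 → -107 + 360 = 253°
analog 34° ↓ −34°: 253 − 34 = 219°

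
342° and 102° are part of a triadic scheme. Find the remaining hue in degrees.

A triad places three hues 120° apart.
The full set through 102° is {102°, 222°, 342°}.
Given {102°, 342°}, the missing hue is 222°.

222°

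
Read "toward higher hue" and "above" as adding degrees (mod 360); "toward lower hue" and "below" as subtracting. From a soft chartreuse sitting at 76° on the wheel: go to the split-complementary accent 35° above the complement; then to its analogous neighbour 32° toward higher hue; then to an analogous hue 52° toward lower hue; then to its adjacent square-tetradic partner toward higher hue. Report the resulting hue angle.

76 + 215 = 291°   (split-comp 35° ↑)
291 + 32 = 323°   (analog 32° ↑)
323 − 52 = 271°   (analog 52° ↓)
271 + 90 = 361 → 361 − 360 = 1°   (square ↑)

1°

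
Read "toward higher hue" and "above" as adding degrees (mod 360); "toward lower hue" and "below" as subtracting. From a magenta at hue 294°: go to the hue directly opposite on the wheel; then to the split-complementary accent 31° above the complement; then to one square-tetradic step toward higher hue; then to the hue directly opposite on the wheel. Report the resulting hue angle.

235°

294 + 180 = 474 → 474 − 360 = 114°   (complement)
114 + 211 = 325°   (split-comp 31° ↑)
325 + 90 = 415 → 415 − 360 = 55°   (square ↑)
55 + 180 = 235°   (complement)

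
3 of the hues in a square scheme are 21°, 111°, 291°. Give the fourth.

A square tetradic scheme places four hues every 90°.
The full set through 21° is {21°, 111°, 201°, 291°}.
Given {21°, 111°, 291°}, the missing hue is 201°.

201°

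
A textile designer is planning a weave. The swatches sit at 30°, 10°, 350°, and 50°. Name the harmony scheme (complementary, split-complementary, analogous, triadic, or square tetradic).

analogous

Sort the hues: 10°, 30°, 50°, 350°.
Successive gaps around the wheel: 20°, 20°, 300°, 20°.
A run of hues at equal small steps (20°) with one large closing gap is an analogous group.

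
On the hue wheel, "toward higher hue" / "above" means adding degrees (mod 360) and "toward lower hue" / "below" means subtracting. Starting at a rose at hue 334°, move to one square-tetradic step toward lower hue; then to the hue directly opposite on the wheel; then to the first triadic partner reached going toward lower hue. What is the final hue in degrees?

square ↓ −90°: 334 − 90 = 244°
complement +180°: 244 + 180 = 424 → 424 − 360 = 64°
triadic ↓ −120°: 64 − 120 = -56 → -56 + 360 = 304°

304°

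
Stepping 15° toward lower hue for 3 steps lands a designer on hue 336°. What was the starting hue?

3 steps of 15° (toward lower hue) give a net shift of −45°.
Start = end − shift: 336 + 45 = 381 → 381 − 360 = 21°

21°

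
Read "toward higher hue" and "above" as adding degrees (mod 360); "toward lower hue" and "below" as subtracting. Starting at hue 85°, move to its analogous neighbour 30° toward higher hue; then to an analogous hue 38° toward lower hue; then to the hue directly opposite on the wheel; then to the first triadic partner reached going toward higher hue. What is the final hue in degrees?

17°

85 + 30 = 115°   (analog 30° ↑)
115 − 38 = 77°   (analog 38° ↓)
77 + 180 = 257°   (complement)
257 + 120 = 377 → 377 − 360 = 17°   (triadic ↑)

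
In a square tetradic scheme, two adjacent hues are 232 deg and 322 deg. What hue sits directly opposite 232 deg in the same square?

A square tetradic scheme places four hues 90° apart; opposite corners are 180° apart.
232 + 180 = 412 → 412 − 360 = 52°

52°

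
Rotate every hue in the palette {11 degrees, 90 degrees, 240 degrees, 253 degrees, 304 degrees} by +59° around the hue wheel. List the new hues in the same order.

70°, 149°, 299°, 312°, 3°

11 + 59 = 70°
90 + 59 = 149°
240 + 59 = 299°
253 + 59 = 312°
304 + 59 = 363 → 363 − 360 = 3°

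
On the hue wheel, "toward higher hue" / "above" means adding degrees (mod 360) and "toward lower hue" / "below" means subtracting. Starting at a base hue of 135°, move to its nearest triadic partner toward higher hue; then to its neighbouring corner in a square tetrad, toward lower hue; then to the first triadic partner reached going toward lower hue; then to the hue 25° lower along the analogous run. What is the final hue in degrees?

20°

135 + 120 = 255°   (triadic ↑)
255 − 90 = 165°   (square ↓)
165 − 120 = 45°   (triadic ↓)
45 − 25 = 20°   (analog 25° ↓)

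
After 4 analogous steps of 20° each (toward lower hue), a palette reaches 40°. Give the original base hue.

120°

4 steps of 20° (toward lower hue) give a net shift of −80°.
Start = end − shift: 40 + 80 = 120°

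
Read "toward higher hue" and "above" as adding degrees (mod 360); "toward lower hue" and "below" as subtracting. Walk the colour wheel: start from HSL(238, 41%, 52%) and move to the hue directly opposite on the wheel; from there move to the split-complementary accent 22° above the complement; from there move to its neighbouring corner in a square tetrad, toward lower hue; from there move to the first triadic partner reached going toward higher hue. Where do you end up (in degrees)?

290°

complement +180°: 238 + 180 = 418 → 418 − 360 = 58°
split-comp 22° ↑ +202°: 58 + 202 = 260°
square ↓ −90°: 260 − 90 = 170°
triadic ↑ +120°: 170 + 120 = 290°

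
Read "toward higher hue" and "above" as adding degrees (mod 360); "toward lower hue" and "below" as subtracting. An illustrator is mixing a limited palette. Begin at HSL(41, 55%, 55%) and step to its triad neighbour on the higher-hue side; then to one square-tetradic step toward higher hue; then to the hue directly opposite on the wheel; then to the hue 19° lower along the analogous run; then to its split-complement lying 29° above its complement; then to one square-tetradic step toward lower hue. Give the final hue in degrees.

171°

41 + 120 = 161°   (triadic ↑)
161 + 90 = 251°   (square ↑)
251 + 180 = 431 → 431 − 360 = 71°   (complement)
71 − 19 = 52°   (analog 19° ↓)
52 + 209 = 261°   (split-comp 29° ↑)
261 − 90 = 171°   (square ↓)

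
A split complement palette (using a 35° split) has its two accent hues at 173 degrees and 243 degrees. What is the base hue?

The accents sit 35° either side of the complement, so the complement is their short-arc midpoint on the wheel.
Short-arc midpoint of 173° and 243°: 208°.
Base is 180° from the complement: 208 − 180 = 28°

28°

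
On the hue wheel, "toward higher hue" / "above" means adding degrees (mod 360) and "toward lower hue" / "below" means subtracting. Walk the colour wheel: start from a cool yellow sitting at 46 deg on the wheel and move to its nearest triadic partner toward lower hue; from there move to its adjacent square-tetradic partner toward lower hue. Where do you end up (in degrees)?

196°

triadic ↓ −120°: 46 − 120 = -74 → -74 + 360 = 286°
square ↓ −90°: 286 − 90 = 196°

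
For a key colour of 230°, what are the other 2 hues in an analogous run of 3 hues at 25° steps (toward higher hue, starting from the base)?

255° and 280°

230 + 25 = 255°
230 + 50 = 280°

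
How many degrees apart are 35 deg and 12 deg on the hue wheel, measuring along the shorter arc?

|35 − 12| = 23.
23 ≤ 180, so the shorter arc is 23°.

23°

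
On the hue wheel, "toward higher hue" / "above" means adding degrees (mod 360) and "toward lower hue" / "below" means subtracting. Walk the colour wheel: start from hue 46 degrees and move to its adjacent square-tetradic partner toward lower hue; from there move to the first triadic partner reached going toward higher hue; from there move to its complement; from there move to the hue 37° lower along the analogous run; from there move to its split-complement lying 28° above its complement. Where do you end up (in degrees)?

46 − 90 = -44 → -44 + 360 = 316°   (square ↓)
316 + 120 = 436 → 436 − 360 = 76°   (triadic ↑)
76 + 180 = 256°   (complement)
256 − 37 = 219°   (analog 37° ↓)
219 + 208 = 427 → 427 − 360 = 67°   (split-comp 28° ↑)

67°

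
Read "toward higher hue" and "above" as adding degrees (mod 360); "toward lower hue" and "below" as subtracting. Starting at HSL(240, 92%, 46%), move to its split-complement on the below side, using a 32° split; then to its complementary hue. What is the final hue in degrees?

208°

240 + 148 = 388 → 388 − 360 = 28°   (split-comp 32° ↓)
28 + 180 = 208°   (complement)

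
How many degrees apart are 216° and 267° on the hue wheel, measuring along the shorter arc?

|216 − 267| = 51.
51 ≤ 180, so the shorter arc is 51°.

51°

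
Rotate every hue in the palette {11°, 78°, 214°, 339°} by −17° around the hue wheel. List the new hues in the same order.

11 − 17 = -6 → -6 + 360 = 354°
78 − 17 = 61°
214 − 17 = 197°
339 − 17 = 322°

354°, 61°, 197°, 322°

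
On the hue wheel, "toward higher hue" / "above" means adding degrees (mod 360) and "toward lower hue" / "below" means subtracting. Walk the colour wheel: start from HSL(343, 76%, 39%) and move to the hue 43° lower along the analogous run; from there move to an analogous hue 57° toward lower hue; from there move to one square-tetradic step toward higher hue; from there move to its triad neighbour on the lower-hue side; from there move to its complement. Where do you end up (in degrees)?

33°

analog 43° ↓ −43°: 343 − 43 = 300°
analog 57° ↓ −57°: 300 − 57 = 243°
square ↑ +90°: 243 + 90 = 333°
triadic ↓ −120°: 333 − 120 = 213°
complement +180°: 213 + 180 = 393 → 393 − 360 = 33°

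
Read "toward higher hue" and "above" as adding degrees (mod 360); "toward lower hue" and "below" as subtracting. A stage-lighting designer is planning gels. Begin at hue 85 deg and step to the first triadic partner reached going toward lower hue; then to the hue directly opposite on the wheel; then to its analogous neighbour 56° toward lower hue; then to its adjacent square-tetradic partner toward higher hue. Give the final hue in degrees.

179°

triadic ↓ −120°: 85 − 120 = -35 → -35 + 360 = 325°
complement +180°: 325 + 180 = 505 → 505 − 360 = 145°
analog 56° ↓ −56°: 145 − 56 = 89°
square ↑ +90°: 89 + 90 = 179°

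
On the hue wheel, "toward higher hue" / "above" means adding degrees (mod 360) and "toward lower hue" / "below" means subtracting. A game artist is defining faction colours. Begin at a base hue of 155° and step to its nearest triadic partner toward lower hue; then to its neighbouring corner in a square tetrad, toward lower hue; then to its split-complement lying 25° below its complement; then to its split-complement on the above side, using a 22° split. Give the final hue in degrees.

−120° (triadic ↓): 155 − 120 = 35°
−90° (square ↓): 35 − 90 = -55 → -55 + 360 = 305°
+155° (split-comp 25° ↓): 305 + 155 = 460 → 460 − 360 = 100°
+202° (split-comp 22° ↑): 100 + 202 = 302°

302°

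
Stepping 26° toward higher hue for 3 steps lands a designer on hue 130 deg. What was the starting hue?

3 steps of 26° (toward higher hue) give a net shift of +78°.
Start = end − shift: 130 − 78 = 52°

52°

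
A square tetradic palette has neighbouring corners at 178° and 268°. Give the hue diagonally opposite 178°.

358°

A square tetradic scheme places four hues 90° apart; opposite corners are 180° apart.
178 + 180 = 358°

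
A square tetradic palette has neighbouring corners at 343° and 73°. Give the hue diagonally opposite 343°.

163°

A square tetradic scheme places four hues 90° apart; opposite corners are 180° apart.
343 + 180 = 523 → 523 − 360 = 163°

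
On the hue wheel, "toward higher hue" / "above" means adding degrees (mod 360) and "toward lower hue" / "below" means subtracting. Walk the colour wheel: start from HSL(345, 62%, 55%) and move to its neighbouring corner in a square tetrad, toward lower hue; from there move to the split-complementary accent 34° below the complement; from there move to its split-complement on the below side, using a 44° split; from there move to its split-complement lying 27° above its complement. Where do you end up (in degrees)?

345 − 90 = 255°   (square ↓)
255 + 146 = 401 → 401 − 360 = 41°   (split-comp 34° ↓)
41 + 136 = 177°   (split-comp 44° ↓)
177 + 207 = 384 → 384 − 360 = 24°   (split-comp 27° ↑)

24°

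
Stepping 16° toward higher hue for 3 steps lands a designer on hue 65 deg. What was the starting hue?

3 steps of 16° (toward higher hue) give a net shift of +48°.
Start = end − shift: 65 − 48 = 17°

17°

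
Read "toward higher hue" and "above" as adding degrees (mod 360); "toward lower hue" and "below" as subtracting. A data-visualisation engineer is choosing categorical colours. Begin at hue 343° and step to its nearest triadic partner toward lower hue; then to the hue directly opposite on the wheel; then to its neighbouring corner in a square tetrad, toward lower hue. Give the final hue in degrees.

313°

triadic ↓ −120°: 343 − 120 = 223°
complement +180°: 223 + 180 = 403 → 403 − 360 = 43°
square ↓ −90°: 43 − 90 = -47 → -47 + 360 = 313°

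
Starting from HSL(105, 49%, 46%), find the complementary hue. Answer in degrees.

The complement sits 180° across the wheel.
105 + 180 = 285°

285°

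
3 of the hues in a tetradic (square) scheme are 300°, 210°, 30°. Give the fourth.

120°

A square tetradic scheme places four hues every 90°.
The full set through 30° is {30°, 120°, 210°, 300°}.
Given {30°, 210°, 300°}, the missing hue is 120°.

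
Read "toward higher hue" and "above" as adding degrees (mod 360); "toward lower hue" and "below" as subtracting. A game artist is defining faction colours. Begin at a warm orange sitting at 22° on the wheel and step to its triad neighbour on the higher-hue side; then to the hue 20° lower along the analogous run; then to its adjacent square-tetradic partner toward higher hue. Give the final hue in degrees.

212°

+120° (triadic ↑): 22 + 120 = 142°
−20° (analog 20° ↓): 142 − 20 = 122°
+90° (square ↑): 122 + 90 = 212°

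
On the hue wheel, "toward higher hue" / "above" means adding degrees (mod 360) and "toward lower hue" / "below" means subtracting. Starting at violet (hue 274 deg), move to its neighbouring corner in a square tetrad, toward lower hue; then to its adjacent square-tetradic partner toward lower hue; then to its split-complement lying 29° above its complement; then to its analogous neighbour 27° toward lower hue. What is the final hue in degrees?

276°

square ↓ −90°: 274 − 90 = 184°
square ↓ −90°: 184 − 90 = 94°
split-comp 29° ↑ +209°: 94 + 209 = 303°
analog 27° ↓ −27°: 303 − 27 = 276°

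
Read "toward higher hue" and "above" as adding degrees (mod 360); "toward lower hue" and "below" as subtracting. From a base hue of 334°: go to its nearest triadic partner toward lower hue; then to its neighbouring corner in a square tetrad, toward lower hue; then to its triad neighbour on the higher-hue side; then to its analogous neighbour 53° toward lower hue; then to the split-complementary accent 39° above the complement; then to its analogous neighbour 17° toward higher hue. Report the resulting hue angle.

67°

334 − 120 = 214°   (triadic ↓)
214 − 90 = 124°   (square ↓)
124 + 120 = 244°   (triadic ↑)
244 − 53 = 191°   (analog 53° ↓)
191 + 219 = 410 → 410 − 360 = 50°   (split-comp 39° ↑)
50 + 17 = 67°   (analog 17° ↑)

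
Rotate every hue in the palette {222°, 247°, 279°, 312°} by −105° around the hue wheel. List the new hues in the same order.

117°, 142°, 174°, 207°

222 − 105 = 117°
247 − 105 = 142°
279 − 105 = 174°
312 − 105 = 207°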